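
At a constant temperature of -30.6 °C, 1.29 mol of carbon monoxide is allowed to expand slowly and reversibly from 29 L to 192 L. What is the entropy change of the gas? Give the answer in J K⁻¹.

ΔS_gas = 20.3 J/K

For an isothermal ideal gas ΔS_gas = nR ln(V₂/V₁) = 1.29 × 8.314 × ln(192/29) = 20.3 J/K.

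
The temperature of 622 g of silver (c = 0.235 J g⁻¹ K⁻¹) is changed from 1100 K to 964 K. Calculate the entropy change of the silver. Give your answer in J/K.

ΔS = -19.3 J/K

ΔS = ∫dQ_rev/T = m c ln(T₂/T₁) = 622 × 0.235 × ln(964/1100) = -19.3 J/K.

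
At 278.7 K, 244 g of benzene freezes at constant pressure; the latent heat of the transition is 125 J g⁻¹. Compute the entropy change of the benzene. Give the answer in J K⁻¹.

Heat released by the substance: Q = −mL = −244 × 125 = −30500 J.
At constant T, ΔS = Q_rev/T = −30500 / 278.7 = -109 J/K.

ΔS = -109 J/K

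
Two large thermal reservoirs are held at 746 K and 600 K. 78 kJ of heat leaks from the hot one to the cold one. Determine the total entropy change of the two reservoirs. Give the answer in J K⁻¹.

ΔS_hot = −Q/T_H = −78000/746 = -104.6 J/K and ΔS_cold = +Q/T_C = 78000/600 = 130 J/K.
ΔS_total = -104.6 + 130 = 25.4 J/K, positive as the second law requires.

ΔS_total = 25.4 J/K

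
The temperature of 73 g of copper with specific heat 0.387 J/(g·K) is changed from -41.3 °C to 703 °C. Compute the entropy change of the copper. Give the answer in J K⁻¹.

ΔS = 40.6 J/K

In kelvin: T₁ = 231.85 K, T₂ = 976.15 K. ΔS = ∫dQ_rev/T = m c ln(T₂/T₁) = 73 × 0.387 × ln(976.15/231.85) = 40.6 J/K.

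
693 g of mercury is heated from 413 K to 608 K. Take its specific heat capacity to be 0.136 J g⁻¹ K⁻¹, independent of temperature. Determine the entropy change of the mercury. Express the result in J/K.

ΔS = 36.4 J/K

ΔS = ∫dQ_rev/T = m c ln(T₂/T₁) = 693 × 0.136 × ln(608/413) = 36.4 J/K.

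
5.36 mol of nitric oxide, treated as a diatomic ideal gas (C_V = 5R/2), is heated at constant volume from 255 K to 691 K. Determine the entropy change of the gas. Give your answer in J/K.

At constant volume, ΔS = nC_V ln(T₂/T₁) with C_V = 5R/2 = 20.79 J mol⁻¹ K⁻¹.
ΔS = 5.36 × 20.79 × ln(691/255) = 111 J/K.

ΔS = 111 J/K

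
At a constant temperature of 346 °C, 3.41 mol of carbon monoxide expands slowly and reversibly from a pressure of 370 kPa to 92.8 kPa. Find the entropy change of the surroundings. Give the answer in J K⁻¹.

ΔS_surr = -39.2 J/K

For an isothermal ideal gas ΔS_gas = nR ln(P₁/P₂) = 3.41 × 8.314 × ln(370/92.8) = 39.2 J/K.
The process is reversible, so ΔS_surr = −ΔS_gas = -39.2 J/K and ΔS_universe = 0.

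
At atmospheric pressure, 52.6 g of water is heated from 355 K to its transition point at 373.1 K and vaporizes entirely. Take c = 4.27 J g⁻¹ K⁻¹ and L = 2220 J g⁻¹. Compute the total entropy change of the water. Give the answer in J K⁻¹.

ΔS = 324 J/K

Warming step: ΔS₁ = m c ln(T_tr/T_i) = 52.6 × 4.27 × ln(373.1/355) = 11.17 J/K.
Phase change: ΔS₂ = +mL/T_tr = 52.6 × 2220 / 373.1 = 313 J/K.
ΔS_total = (11.17) + (313) = 324 J/K.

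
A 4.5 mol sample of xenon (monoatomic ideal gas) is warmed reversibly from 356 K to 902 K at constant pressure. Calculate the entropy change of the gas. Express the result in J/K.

ΔS = 87 J/K

At constant pressure, ΔS = nC_p ln(T₂/T₁) with C_p = 5R/2 = 20.79 J mol⁻¹ K⁻¹.
ΔS = 4.5 × 20.79 × ln(902/356) = 87 J/K.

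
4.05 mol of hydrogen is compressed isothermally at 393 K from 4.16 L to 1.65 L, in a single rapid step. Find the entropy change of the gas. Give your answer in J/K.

Entropy is a state function, so ΔS_gas depends only on the end states.
For an isothermal ideal gas ΔS_gas = nR ln(V₂/V₁) = 4.05 × 8.314 × ln(1.65/4.16) = -31.1 J/K.

ΔS_gas = -31.1 J/K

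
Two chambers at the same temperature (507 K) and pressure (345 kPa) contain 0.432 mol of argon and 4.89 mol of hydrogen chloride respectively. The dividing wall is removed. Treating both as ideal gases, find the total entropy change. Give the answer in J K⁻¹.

Mole fractions: x_A = 0.432/5.32 = 0.0812, x_B = 0.919.
ΔS_mix = −R(n_A ln x_A + n_B ln x_B) = −8.314 × (0.432 ln 0.0812 + 4.89 ln 0.919) = 12.5 J/K.

ΔS_mix = 12.5 J/K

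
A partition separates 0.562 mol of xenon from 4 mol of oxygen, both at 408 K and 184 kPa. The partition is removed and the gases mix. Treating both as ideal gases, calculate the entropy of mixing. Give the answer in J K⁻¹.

ΔS_mix = 14.2 J/K

Mole fractions: x_A = 0.562/4.56 = 0.123, x_B = 0.877.
ΔS_mix = −R(n_A ln x_A + n_B ln x_B) = −8.314 × (0.562 ln 0.123 + 4 ln 0.877) = 14.2 J/K.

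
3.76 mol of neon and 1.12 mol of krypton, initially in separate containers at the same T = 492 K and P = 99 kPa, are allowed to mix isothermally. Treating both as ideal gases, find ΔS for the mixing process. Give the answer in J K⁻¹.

ΔS_mix = 21.9 J/K

Mole fractions: x_A = 3.76/4.88 = 0.77, x_B = 0.23.
ΔS_mix = −R(n_A ln x_A + n_B ln x_B) = −8.314 × (3.76 ln 0.77 + 1.12 ln 0.23) = 21.9 J/K.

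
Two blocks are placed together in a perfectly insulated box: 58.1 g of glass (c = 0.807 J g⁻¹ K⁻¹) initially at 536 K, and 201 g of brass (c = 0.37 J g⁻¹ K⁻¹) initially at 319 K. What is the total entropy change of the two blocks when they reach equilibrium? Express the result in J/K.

ΔS_total = 3.98 J/K

Energy balance: T_f = (m₁c₁T₁ + m₂c₂T₂)/(m₁c₁ + m₂c₂) = 402.91 K.
ΔS₁ = m₁c₁ ln(T_f/T₁) = 46.8867 × ln(402.91/536) = -13.383 J/K.
ΔS₂ = m₂c₂ ln(T_f/T₂) = 74.37 × ln(402.91/319) = 17.367 J/K.
ΔS_total = -13.383 + 17.367 = 3.98 J/K.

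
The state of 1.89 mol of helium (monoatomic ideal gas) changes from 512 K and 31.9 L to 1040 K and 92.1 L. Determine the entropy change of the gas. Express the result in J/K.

ΔS = 33.4 J/K

Entropy is a state function: ΔS = nC_V ln(T₂/T₁) + nR ln(V₂/V₁), with C_V = 3R/2 = 12.47 J mol⁻¹ K⁻¹ for a monoatomic ideal gas.
ΔS = 1.89 × [12.47 × ln(1040/512) + 8.314 × ln(92.1/31.9)] = 33.4 J/K.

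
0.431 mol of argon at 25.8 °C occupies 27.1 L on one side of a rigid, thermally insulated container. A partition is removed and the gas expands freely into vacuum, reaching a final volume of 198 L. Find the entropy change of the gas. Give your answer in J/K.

ΔS_gas = 7.13 J/K

For an ideal gas in free expansion Q = 0 and W = 0, so T is unchanged.
Entropy is a state function; using a reversible isothermal path, ΔS_gas = nR ln(V₂/V₁) = 0.431 × 8.314 × ln(198/27.1) = 7.13 J/K.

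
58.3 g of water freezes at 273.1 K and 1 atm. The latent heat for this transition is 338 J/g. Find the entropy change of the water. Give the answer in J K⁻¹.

ΔS = -72.2 J/K

Heat released by the substance: Q = −mL = −58.3 × 338 = −19705.4 J.
At constant T, ΔS = Q_rev/T = −19705.4 / 273.1 = -72.2 J/K.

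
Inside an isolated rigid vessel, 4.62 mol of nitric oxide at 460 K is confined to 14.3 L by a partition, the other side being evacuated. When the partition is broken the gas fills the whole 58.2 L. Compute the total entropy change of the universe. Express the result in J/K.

For an ideal gas in free expansion Q = 0 and W = 0, so T is unchanged.
Entropy is a state function; using a reversible isothermal path, ΔS_gas = nR ln(V₂/V₁) = 4.62 × 8.314 × ln(58.2/14.3) = 53.9 J/K.
The insulated surroundings exchange no heat, so ΔS_surr = 0 and ΔS_universe = ΔS_gas.

ΔS_universe = 53.9 J/K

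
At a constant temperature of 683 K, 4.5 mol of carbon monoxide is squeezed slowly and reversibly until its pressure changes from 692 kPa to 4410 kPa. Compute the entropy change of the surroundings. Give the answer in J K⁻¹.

For an isothermal ideal gas ΔS_gas = nR ln(P₁/P₂) = 4.5 × 8.314 × ln(692/4410) = -69.3 J/K.
The process is reversible, so ΔS_surr = −ΔS_gas = 69.3 J/K and ΔS_universe = 0.

ΔS_surr = 69.3 J/K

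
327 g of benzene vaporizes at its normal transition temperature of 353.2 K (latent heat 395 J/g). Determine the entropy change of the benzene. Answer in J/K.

ΔS = 366 J/K

Heat absorbed by the substance: Q = mL = 327 × 395 = 129165 J.
At constant T, ΔS = Q_rev/T = 129165 / 353.2 = 366 J/K.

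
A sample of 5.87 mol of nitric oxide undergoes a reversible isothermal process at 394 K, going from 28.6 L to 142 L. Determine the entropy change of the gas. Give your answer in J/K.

ΔS_gas = 78.2 J/K

For an isothermal ideal gas ΔS_gas = nR ln(V₂/V₁) = 5.87 × 8.314 × ln(142/28.6) = 78.2 J/K.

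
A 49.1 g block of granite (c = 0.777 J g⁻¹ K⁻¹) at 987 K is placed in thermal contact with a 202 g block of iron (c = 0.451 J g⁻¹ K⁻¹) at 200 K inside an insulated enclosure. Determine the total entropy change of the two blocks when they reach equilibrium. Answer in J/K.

ΔS_total = 38.7 J/K

Energy balance: T_f = (m₁c₁T₁ + m₂c₂T₂)/(m₁c₁ + m₂c₂) = 432.29 K.
ΔS₁ = m₁c₁ ln(T_f/T₁) = 38.1507 × ln(432.29/987) = -31.5 J/K.
ΔS₂ = m₂c₂ ln(T_f/T₂) = 91.102 × ln(432.29/200) = 70.22 J/K.
ΔS_total = -31.5 + 70.22 = 38.7 J/K.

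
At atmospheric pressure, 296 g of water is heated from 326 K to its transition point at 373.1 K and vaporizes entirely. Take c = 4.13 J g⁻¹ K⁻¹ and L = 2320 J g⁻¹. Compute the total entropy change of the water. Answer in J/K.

ΔS = 2010 J/K

Warming step: ΔS₁ = m c ln(T_tr/T_i) = 296 × 4.13 × ln(373.1/326) = 165 J/K.
Phase change: ΔS₂ = +mL/T_tr = 296 × 2320 / 373.1 = 1841 J/K.
ΔS_total = (165) + (1841) = 2010 J/K.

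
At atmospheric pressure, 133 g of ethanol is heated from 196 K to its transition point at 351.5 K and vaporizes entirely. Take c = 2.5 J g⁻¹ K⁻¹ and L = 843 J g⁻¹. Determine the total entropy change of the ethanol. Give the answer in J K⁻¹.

Warming step: ΔS₁ = m c ln(T_tr/T_i) = 133 × 2.5 × ln(351.5/196) = 194.2 J/K.
Phase change: ΔS₂ = +mL/T_tr = 133 × 843 / 351.5 = 319 J/K.
ΔS_total = (194.2) + (319) = 513 J/K.

ΔS = 513 J/K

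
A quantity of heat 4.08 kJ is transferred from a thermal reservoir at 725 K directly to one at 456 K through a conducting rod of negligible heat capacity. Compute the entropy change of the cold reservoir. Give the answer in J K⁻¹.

The cold reservoir gains heat Q, so ΔS_cold = +Q/T_C = 4080/456 = 8.95 J/K.

ΔS_cold = 8.95 J/K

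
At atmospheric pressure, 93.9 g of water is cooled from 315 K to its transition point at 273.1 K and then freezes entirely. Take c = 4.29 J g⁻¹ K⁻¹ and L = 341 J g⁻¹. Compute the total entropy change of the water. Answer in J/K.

ΔS = -175 J/K

Cooling step: ΔS₁ = m c ln(T_tr/T_i) = 93.9 × 4.29 × ln(273.1/315) = -57.5 J/K.
Phase change: ΔS₂ = −mL/T_tr = −93.9 × 341 / 273.1 = -117.2 J/K.
ΔS_total = (-57.5) + (-117.2) = -175 J/K.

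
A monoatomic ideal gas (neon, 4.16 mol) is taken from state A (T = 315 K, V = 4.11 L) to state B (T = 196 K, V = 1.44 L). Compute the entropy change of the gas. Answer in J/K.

Entropy is a state function: ΔS = nC_V ln(T₂/T₁) + nR ln(V₂/V₁), with C_V = 3R/2 = 12.47 J mol⁻¹ K⁻¹ for a monoatomic ideal gas.
ΔS = 4.16 × [12.47 × ln(196/315) + 8.314 × ln(1.44/4.11)] = -60.9 J/K.

ΔS = -60.9 J/K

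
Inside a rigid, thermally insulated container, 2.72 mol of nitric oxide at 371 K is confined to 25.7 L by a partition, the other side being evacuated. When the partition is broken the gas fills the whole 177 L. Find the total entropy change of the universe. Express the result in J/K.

ΔS_universe = 43.6 J/K

No heat is exchanged and no work is done, so the ideal-gas temperature stays constant.
Entropy is a state function; using a reversible isothermal path, ΔS_gas = nR ln(V₂/V₁) = 2.72 × 8.314 × ln(177/25.7) = 43.6 J/K.
The insulated surroundings exchange no heat, so ΔS_surr = 0 and ΔS_universe = ΔS_gas.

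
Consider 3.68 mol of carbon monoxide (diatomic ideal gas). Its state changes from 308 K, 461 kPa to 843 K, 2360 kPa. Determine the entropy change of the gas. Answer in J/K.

ΔS = nC_p ln(T₂/T₁) − nR ln(P₂/P₁), with C_p = 7R/2 = 29.1 J mol⁻¹ K⁻¹ for a diatomic ideal gas.
ΔS = 3.68 × [29.1 × ln(843/308) − 8.314 × ln(2360/461)] = 57.9 J/K.

ΔS = 57.9 J/K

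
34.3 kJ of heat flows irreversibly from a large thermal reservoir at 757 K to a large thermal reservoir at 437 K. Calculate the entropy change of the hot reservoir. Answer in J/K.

ΔS_hot = -45.3 J/K

The hot reservoir loses heat Q, so ΔS_hot = −Q/T_H = −34300/757 = -45.3 J/K.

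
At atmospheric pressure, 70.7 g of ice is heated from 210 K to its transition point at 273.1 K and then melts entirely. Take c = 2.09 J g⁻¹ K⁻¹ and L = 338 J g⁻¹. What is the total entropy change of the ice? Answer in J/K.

Warming step: ΔS₁ = m c ln(T_tr/T_i) = 70.7 × 2.09 × ln(273.1/210) = 38.82 J/K.
Phase change: ΔS₂ = +mL/T_tr = 70.7 × 338 / 273.1 = 87.5 J/K.
ΔS_total = (38.82) + (87.5) = 126 J/K.

ΔS = 126 J/K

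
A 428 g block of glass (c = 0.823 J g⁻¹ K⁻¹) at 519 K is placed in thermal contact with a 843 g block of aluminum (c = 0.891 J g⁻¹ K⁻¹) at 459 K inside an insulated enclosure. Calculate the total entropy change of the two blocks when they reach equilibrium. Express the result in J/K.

ΔS_total = 1.84 J/K

Energy balance: T_f = (m₁c₁T₁ + m₂c₂T₂)/(m₁c₁ + m₂c₂) = 478.15 K.
ΔS₁ = m₁c₁ ln(T_f/T₁) = 352.244 × ln(478.15/519) = -28.87 J/K.
ΔS₂ = m₂c₂ ln(T_f/T₂) = 751.113 × ln(478.15/459) = 30.71 J/K.
ΔS_total = -28.87 + 30.71 = 1.84 J/K.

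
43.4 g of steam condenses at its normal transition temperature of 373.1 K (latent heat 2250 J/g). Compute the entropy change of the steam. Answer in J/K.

Heat released by the substance: Q = −mL = −43.4 × 2250 = −97650 J.
At constant T, ΔS = Q_rev/T = −97650 / 373.1 = -262 J/K.

ΔS = -262 J/K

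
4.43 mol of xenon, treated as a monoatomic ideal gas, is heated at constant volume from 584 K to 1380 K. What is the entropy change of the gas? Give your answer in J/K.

ΔS = 47.5 J/K

At constant volume, ΔS = nC_V ln(T₂/T₁) with C_V = 3R/2 = 12.47 J mol⁻¹ K⁻¹.
ΔS = 4.43 × 12.47 × ln(1380/584) = 47.5 J/K.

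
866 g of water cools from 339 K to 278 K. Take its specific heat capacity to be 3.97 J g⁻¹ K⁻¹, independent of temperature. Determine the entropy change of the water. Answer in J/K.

ΔS = -682 J/K

ΔS = ∫dQ_rev/T = m c ln(T₂/T₁) = 866 × 3.97 × ln(278/339) = -682 J/K.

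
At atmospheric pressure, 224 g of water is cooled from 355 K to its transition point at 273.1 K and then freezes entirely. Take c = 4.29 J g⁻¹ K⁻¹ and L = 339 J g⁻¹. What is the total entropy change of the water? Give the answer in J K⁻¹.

ΔS = -530 J/K

Cooling step: ΔS₁ = m c ln(T_tr/T_i) = 224 × 4.29 × ln(273.1/355) = -252 J/K.
Phase change: ΔS₂ = −mL/T_tr = −224 × 339 / 273.1 = -278.1 J/K.
ΔS_total = (-252) + (-278.1) = -530 J/K.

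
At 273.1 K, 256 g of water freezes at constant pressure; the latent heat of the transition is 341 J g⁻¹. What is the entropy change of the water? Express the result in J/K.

ΔS = -320 J/K

Heat released by the substance: Q = −mL = −256 × 341 = −87296 J.
At constant T, ΔS = Q_rev/T = −87296 / 273.1 = -320 J/K.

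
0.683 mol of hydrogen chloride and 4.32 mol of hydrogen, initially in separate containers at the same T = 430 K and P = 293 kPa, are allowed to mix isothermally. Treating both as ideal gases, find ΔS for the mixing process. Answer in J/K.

Mole fractions: x_A = 0.683/5 = 0.137, x_B = 0.863.
ΔS_mix = −R(n_A ln x_A + n_B ln x_B) = −8.314 × (0.683 ln 0.137 + 4.32 ln 0.863) = 16.6 J/K.

ΔS_mix = 16.6 J/K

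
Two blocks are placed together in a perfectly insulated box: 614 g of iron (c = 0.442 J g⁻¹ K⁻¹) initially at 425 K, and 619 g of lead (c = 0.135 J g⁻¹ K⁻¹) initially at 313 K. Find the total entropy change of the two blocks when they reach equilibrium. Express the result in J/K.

ΔS_total = 2.83 J/K

Energy balance: T_f = (m₁c₁T₁ + m₂c₂T₂)/(m₁c₁ + m₂c₂) = 398.63 K.
ΔS₁ = m₁c₁ ln(T_f/T₁) = 271.388 × ln(398.63/425) = -17.38 J/K.
ΔS₂ = m₂c₂ ln(T_f/T₂) = 83.565 × ln(398.63/313) = 20.21 J/K.
ΔS_total = -17.38 + 20.21 = 2.83 J/K.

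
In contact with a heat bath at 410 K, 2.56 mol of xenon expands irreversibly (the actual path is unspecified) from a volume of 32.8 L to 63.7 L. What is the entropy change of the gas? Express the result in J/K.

ΔS_gas = 14.1 J/K

Entropy is a state function, so ΔS_gas depends only on the end states.
For an isothermal ideal gas ΔS_gas = nR ln(V₂/V₁) = 2.56 × 8.314 × ln(63.7/32.8) = 14.1 J/K.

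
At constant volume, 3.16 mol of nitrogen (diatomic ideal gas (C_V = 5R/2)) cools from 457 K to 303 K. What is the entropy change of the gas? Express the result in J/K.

At constant volume, ΔS = nC_V ln(T₂/T₁) with C_V = 5R/2 = 20.79 J mol⁻¹ K⁻¹.
ΔS = 3.16 × 20.79 × ln(303/457) = -27 J/K.

ΔS = -27 J/K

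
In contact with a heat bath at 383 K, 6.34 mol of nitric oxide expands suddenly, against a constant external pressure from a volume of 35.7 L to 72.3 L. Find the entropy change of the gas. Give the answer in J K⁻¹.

ΔS_gas = 37.2 J/K

Entropy is a state function, so ΔS_gas depends only on the end states.
For an isothermal ideal gas ΔS_gas = nR ln(V₂/V₁) = 6.34 × 8.314 × ln(72.3/35.7) = 37.2 J/K.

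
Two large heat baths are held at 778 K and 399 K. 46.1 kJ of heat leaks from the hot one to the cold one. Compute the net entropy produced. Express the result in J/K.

ΔS_total = 56.3 J/K

ΔS_hot = −Q/T_H = −46100/778 = -59.254 J/K and ΔS_cold = +Q/T_C = 46100/399 = 115.54 J/K.
ΔS_total = -59.254 + 115.54 = 56.3 J/K, positive as the second law requires.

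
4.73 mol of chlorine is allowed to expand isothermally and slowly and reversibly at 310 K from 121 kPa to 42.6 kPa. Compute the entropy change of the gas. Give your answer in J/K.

For an isothermal ideal gas ΔS_gas = nR ln(P₁/P₂) = 4.73 × 8.314 × ln(121/42.6) = 41.1 J/K.

ΔS_gas = 41.1 J/K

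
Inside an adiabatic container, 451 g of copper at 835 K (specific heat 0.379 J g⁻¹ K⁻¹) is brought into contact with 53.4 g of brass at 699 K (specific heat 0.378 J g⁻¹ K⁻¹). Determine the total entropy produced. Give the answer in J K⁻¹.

Energy balance: T_f = (m₁c₁T₁ + m₂c₂T₂)/(m₁c₁ + m₂c₂) = 820.64 K.
ΔS₁ = m₁c₁ ln(T_f/T₁) = 170.929 × ln(820.64/835) = -2.966 J/K.
ΔS₂ = m₂c₂ ln(T_f/T₂) = 20.1852 × ln(820.64/699) = 3.238 J/K.
ΔS_total = -2.966 + 3.238 = 0.272 J/K.

ΔS_total = 0.272 J/K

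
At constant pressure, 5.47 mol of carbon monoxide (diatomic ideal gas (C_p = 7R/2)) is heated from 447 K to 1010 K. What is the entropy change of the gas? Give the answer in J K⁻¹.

At constant pressure, ΔS = nC_p ln(T₂/T₁) with C_p = 7R/2 = 29.1 J mol⁻¹ K⁻¹.
ΔS = 5.47 × 29.1 × ln(1010/447) = 130 J/K.

ΔS = 130 J/K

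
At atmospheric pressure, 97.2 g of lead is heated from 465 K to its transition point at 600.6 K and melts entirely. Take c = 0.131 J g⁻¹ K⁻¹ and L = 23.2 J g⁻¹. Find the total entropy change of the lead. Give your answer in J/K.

Warming step: ΔS₁ = m c ln(T_tr/T_i) = 97.2 × 0.131 × ln(600.6/465) = 3.258 J/K.
Phase change: ΔS₂ = +mL/T_tr = 97.2 × 23.2 / 600.6 = 3.755 J/K.
ΔS_total = (3.258) + (3.755) = 7.01 J/K.

ΔS = 7.01 J/K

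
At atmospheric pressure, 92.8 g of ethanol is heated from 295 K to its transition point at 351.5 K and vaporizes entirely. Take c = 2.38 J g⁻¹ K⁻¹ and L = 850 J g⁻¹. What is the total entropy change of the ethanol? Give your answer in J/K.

ΔS = 263 J/K

Warming step: ΔS₁ = m c ln(T_tr/T_i) = 92.8 × 2.38 × ln(351.5/295) = 38.7 J/K.
Phase change: ΔS₂ = +mL/T_tr = 92.8 × 850 / 351.5 = 224.4 J/K.
ΔS_total = (38.7) + (224.4) = 263 J/K.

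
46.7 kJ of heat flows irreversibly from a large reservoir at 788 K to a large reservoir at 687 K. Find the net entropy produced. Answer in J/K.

ΔS_hot = −Q/T_H = −46700/788 = -59.264 J/K and ΔS_cold = +Q/T_C = 46700/687 = 67.977 J/K.
ΔS_total = -59.264 + 67.977 = 8.71 J/K, positive as the second law requires.

ΔS_total = 8.71 J/K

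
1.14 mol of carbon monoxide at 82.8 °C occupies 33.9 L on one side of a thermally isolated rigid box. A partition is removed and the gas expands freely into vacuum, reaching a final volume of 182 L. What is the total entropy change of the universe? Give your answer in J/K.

For an ideal gas in free expansion Q = 0 and W = 0, so T is unchanged.
Entropy is a state function; using a reversible isothermal path, ΔS_gas = nR ln(V₂/V₁) = 1.14 × 8.314 × ln(182/33.9) = 15.9 J/K.
The insulated surroundings exchange no heat, so ΔS_surr = 0 and ΔS_universe = ΔS_gas.

ΔS_universe = 15.9 J/K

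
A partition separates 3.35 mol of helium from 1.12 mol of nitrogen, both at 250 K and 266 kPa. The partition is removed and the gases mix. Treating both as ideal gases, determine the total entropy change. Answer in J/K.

ΔS_mix = 20.9 J/K

Mole fractions: x_A = 3.35/4.47 = 0.749, x_B = 0.251.
ΔS_mix = −R(n_A ln x_A + n_B ln x_B) = −8.314 × (3.35 ln 0.749 + 1.12 ln 0.251) = 20.9 J/K.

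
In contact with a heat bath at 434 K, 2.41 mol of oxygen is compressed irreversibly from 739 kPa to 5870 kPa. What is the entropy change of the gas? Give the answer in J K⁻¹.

ΔS_gas = -41.5 J/K

Entropy is a state function, so ΔS_gas depends only on the end states.
For an isothermal ideal gas ΔS_gas = nR ln(P₁/P₂) = 2.41 × 8.314 × ln(739/5870) = -41.5 J/K.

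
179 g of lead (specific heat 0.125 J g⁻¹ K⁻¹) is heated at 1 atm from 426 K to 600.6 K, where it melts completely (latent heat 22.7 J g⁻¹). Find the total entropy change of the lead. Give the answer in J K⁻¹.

ΔS = 14.5 J/K

Warming step: ΔS₁ = m c ln(T_tr/T_i) = 179 × 0.125 × ln(600.6/426) = 7.686 J/K.
Phase change: ΔS₂ = +mL/T_tr = 179 × 22.7 / 600.6 = 6.765 J/K.
ΔS_total = (7.686) + (6.765) = 14.5 J/K.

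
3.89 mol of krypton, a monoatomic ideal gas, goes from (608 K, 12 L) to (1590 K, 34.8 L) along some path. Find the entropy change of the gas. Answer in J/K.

Entropy is a state function: ΔS = nC_V ln(T₂/T₁) + nR ln(V₂/V₁), with C_V = 3R/2 = 12.47 J mol⁻¹ K⁻¹ for a monoatomic ideal gas.
ΔS = 3.89 × [12.47 × ln(1590/608) + 8.314 × ln(34.8/12)] = 81.1 J/K.

ΔS = 81.1 J/K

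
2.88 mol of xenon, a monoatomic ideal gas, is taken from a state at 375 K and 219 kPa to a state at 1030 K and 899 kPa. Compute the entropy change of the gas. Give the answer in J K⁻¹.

ΔS = 26.7 J/K

ΔS = nC_p ln(T₂/T₁) − nR ln(P₂/P₁), with C_p = 5R/2 = 20.79 J mol⁻¹ K⁻¹ for a monoatomic ideal gas.
ΔS = 2.88 × [20.79 × ln(1030/375) − 8.314 × ln(899/219)] = 26.7 J/K.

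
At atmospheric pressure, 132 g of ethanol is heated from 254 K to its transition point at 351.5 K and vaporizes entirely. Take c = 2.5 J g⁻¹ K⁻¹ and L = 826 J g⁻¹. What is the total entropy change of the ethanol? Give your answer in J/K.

ΔS = 417 J/K

Warming step: ΔS₁ = m c ln(T_tr/T_i) = 132 × 2.5 × ln(351.5/254) = 107.2 J/K.
Phase change: ΔS₂ = +mL/T_tr = 132 × 826 / 351.5 = 310.2 J/K.
ΔS_total = (107.2) + (310.2) = 417 J/K.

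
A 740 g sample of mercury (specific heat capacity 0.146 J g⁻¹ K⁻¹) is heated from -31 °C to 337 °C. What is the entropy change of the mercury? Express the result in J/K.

ΔS = 99.8 J/K

In kelvin: T₁ = 242.15 K, T₂ = 610.15 K. ΔS = ∫dQ_rev/T = m c ln(T₂/T₁) = 740 × 0.146 × ln(610.15/242.15) = 99.8 J/K.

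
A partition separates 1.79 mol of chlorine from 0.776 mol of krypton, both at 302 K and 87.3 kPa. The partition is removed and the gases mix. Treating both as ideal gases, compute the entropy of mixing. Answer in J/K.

Mole fractions: x_A = 1.79/2.57 = 0.698, x_B = 0.302.
ΔS_mix = −R(n_A ln x_A + n_B ln x_B) = −8.314 × (1.79 ln 0.698 + 0.776 ln 0.302) = 13.1 J/K.

ΔS_mix = 13.1 J/K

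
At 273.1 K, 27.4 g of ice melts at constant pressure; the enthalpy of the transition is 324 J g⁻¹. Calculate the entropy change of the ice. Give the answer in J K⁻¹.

Heat absorbed by the substance: Q = mL = 27.4 × 324 = 8877.6 J.
At constant T, ΔS = Q_rev/T = 8877.6 / 273.1 = 32.5 J/K.

ΔS = 32.5 J/K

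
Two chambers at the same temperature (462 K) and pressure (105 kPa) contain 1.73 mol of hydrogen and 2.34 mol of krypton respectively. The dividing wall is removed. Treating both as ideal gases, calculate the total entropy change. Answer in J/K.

ΔS_mix = 23.1 J/K

Mole fractions: x_A = 1.73/4.07 = 0.425, x_B = 0.575.
ΔS_mix = −R(n_A ln x_A + n_B ln x_B) = −8.314 × (1.73 ln 0.425 + 2.34 ln 0.575) = 23.1 J/K.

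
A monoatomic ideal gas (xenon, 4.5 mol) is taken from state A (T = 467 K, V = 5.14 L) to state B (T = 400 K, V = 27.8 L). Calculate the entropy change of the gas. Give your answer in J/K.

Entropy is a state function: ΔS = nC_V ln(T₂/T₁) + nR ln(V₂/V₁), with C_V = 3R/2 = 12.47 J mol⁻¹ K⁻¹ for a monoatomic ideal gas.
ΔS = 4.5 × [12.47 × ln(400/467) + 8.314 × ln(27.8/5.14)] = 54.5 J/K.

ΔS = 54.5 J/K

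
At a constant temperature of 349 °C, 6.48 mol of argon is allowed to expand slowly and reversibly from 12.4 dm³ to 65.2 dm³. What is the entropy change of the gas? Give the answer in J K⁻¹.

For an isothermal ideal gas ΔS_gas = nR ln(V₂/V₁) = 6.48 × 8.314 × ln(65.2/12.4) = 89.4 J/K.

ΔS_gas = 89.4 J/K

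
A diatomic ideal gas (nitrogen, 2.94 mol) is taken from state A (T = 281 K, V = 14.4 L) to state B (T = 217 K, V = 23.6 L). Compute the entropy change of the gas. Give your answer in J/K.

Entropy is a state function: ΔS = nC_V ln(T₂/T₁) + nR ln(V₂/V₁), with C_V = 5R/2 = 20.79 J mol⁻¹ K⁻¹ for a diatomic ideal gas.
ΔS = 2.94 × [20.79 × ln(217/281) + 8.314 × ln(23.6/14.4)] = -3.72 J/K.

ΔS = -3.72 J/K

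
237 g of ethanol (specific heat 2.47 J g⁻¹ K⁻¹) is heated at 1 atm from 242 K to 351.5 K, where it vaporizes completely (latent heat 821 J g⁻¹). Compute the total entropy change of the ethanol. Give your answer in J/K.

Warming step: ΔS₁ = m c ln(T_tr/T_i) = 237 × 2.47 × ln(351.5/242) = 218.5 J/K.
Phase change: ΔS₂ = +mL/T_tr = 237 × 821 / 351.5 = 553.6 J/K.
ΔS_total = (218.5) + (553.6) = 772 J/K.

ΔS = 772 J/K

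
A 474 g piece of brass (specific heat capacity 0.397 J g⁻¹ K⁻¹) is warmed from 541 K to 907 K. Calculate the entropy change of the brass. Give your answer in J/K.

ΔS = ∫dQ_rev/T = m c ln(T₂/T₁) = 474 × 0.397 × ln(907/541) = 97.2 J/K.

ΔS = 97.2 J/K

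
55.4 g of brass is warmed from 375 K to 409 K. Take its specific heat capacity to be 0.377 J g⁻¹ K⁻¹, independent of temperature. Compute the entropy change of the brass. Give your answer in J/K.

ΔS = ∫dQ_rev/T = m c ln(T₂/T₁) = 55.4 × 0.377 × ln(409/375) = 1.81 J/K.

ΔS = 1.81 J/K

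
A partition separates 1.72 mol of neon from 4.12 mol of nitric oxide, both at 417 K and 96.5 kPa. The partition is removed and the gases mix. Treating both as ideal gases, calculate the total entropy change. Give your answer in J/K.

ΔS_mix = 29.4 J/K

Mole fractions: x_A = 1.72/5.84 = 0.295, x_B = 0.705.
ΔS_mix = −R(n_A ln x_A + n_B ln x_B) = −8.314 × (1.72 ln 0.295 + 4.12 ln 0.705) = 29.4 J/K.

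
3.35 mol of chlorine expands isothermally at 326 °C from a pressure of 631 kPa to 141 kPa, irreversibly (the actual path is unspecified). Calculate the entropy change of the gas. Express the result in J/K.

Entropy is a state function, so ΔS_gas depends only on the end states.
For an isothermal ideal gas ΔS_gas = nR ln(P₁/P₂) = 3.35 × 8.314 × ln(631/141) = 41.7 J/K.

ΔS_gas = 41.7 J/K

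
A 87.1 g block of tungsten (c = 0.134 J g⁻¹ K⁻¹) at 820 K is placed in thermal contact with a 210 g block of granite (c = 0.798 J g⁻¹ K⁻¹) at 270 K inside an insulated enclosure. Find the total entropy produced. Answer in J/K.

Energy balance: T_f = (m₁c₁T₁ + m₂c₂T₂)/(m₁c₁ + m₂c₂) = 305.81 K.
ΔS₁ = m₁c₁ ln(T_f/T₁) = 11.6714 × ln(305.81/820) = -11.51 J/K.
ΔS₂ = m₂c₂ ln(T_f/T₂) = 167.58 × ln(305.81/270) = 20.87 J/K.
ΔS_total = -11.51 + 20.87 = 9.36 J/K.

ΔS_total = 9.36 J/K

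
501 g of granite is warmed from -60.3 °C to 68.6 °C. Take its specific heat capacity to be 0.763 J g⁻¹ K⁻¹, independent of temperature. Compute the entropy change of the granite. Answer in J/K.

In kelvin: T₁ = 212.85 K, T₂ = 341.75 K. ΔS = ∫dQ_rev/T = m c ln(T₂/T₁) = 501 × 0.763 × ln(341.75/212.85) = 181 J/K.

ΔS = 181 J/K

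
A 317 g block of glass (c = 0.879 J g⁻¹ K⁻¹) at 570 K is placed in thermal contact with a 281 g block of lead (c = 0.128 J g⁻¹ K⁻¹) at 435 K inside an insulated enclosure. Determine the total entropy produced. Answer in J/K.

Energy balance: T_f = (m₁c₁T₁ + m₂c₂T₂)/(m₁c₁ + m₂c₂) = 554.57 K.
ΔS₁ = m₁c₁ ln(T_f/T₁) = 278.643 × ln(554.57/570) = -7.6489 J/K.
ΔS₂ = m₂c₂ ln(T_f/T₂) = 35.968 × ln(554.57/435) = 8.7345 J/K.
ΔS_total = -7.6489 + 8.7345 = 1.09 J/K.

ΔS_total = 1.09 J/K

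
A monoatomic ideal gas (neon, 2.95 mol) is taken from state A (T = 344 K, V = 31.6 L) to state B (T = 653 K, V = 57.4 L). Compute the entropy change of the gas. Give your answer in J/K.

Entropy is a state function: ΔS = nC_V ln(T₂/T₁) + nR ln(V₂/V₁), with C_V = 3R/2 = 12.47 J mol⁻¹ K⁻¹ for a monoatomic ideal gas.
ΔS = 2.95 × [12.47 × ln(653/344) + 8.314 × ln(57.4/31.6)] = 38.2 J/K.

ΔS = 38.2 J/K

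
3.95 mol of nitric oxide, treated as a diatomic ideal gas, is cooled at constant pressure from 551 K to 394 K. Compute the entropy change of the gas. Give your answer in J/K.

At constant pressure, ΔS = nC_p ln(T₂/T₁) with C_p = 7R/2 = 29.1 J mol⁻¹ K⁻¹.
ΔS = 3.95 × 29.1 × ln(394/551) = -38.5 J/K.

ΔS = -38.5 J/K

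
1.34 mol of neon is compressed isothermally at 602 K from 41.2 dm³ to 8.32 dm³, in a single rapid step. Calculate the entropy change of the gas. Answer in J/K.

ΔS_gas = -17.8 J/K

Entropy is a state function, so ΔS_gas depends only on the end states.
For an isothermal ideal gas ΔS_gas = nR ln(V₂/V₁) = 1.34 × 8.314 × ln(8.32/41.2) = -17.8 J/K.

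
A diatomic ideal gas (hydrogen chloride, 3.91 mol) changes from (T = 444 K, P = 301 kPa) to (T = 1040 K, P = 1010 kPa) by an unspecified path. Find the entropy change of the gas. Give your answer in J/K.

ΔS = nC_p ln(T₂/T₁) − nR ln(P₂/P₁), with C_p = 7R/2 = 29.1 J mol⁻¹ K⁻¹ for a diatomic ideal gas.
ΔS = 3.91 × [29.1 × ln(1040/444) − 8.314 × ln(1010/301)] = 57.5 J/K.

ΔS = 57.5 J/K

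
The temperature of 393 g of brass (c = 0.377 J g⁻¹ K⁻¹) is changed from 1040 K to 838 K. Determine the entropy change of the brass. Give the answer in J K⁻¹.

ΔS = -32 J/K

ΔS = ∫dQ_rev/T = m c ln(T₂/T₁) = 393 × 0.377 × ln(838/1040) = -32 J/K.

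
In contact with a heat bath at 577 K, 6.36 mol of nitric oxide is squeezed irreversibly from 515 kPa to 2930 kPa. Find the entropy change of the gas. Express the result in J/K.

ΔS_gas = -91.9 J/K

Entropy is a state function, so ΔS_gas depends only on the end states.
For an isothermal ideal gas ΔS_gas = nR ln(P₁/P₂) = 6.36 × 8.314 × ln(515/2930) = -91.9 J/K.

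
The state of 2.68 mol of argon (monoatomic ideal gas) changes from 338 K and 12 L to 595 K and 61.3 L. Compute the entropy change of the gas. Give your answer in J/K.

Entropy is a state function: ΔS = nC_V ln(T₂/T₁) + nR ln(V₂/V₁), with C_V = 3R/2 = 12.47 J mol⁻¹ K⁻¹ for a monoatomic ideal gas.
ΔS = 2.68 × [12.47 × ln(595/338) + 8.314 × ln(61.3/12)] = 55.2 J/K.

ΔS = 55.2 J/K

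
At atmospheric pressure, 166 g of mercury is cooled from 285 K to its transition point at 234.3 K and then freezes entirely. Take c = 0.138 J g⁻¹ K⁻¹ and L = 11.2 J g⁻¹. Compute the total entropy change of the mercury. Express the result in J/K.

ΔS = -12.4 J/K

Cooling step: ΔS₁ = m c ln(T_tr/T_i) = 166 × 0.138 × ln(234.3/285) = -4.487 J/K.
Phase change: ΔS₂ = −mL/T_tr = −166 × 11.2 / 234.3 = -7.935 J/K.
ΔS_total = (-4.487) + (-7.935) = -12.4 J/K.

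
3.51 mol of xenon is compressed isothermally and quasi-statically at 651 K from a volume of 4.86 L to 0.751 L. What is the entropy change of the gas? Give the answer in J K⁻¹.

For an isothermal ideal gas ΔS_gas = nR ln(V₂/V₁) = 3.51 × 8.314 × ln(0.751/4.86) = -54.5 J/K.

ΔS_gas = -54.5 J/K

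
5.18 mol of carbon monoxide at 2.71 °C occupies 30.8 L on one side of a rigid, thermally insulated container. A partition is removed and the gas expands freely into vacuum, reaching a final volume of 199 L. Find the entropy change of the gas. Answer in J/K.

For an ideal gas in free expansion Q = 0 and W = 0, so T is unchanged.
Entropy is a state function; using a reversible isothermal path, ΔS_gas = nR ln(V₂/V₁) = 5.18 × 8.314 × ln(199/30.8) = 80.4 J/K.

ΔS_gas = 80.4 J/K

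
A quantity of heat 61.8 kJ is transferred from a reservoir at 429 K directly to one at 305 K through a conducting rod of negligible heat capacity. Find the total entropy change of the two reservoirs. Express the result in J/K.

ΔS_total = 58.6 J/K

ΔS_hot = −Q/T_H = −61800/429 = -144.06 J/K and ΔS_cold = +Q/T_C = 61800/305 = 202.62 J/K.
ΔS_total = -144.06 + 202.62 = 58.6 J/K, positive as the second law requires.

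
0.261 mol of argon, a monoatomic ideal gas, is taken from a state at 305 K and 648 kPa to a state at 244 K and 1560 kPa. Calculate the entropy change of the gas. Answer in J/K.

ΔS = -3.12 J/K

ΔS = nC_p ln(T₂/T₁) − nR ln(P₂/P₁), with C_p = 5R/2 = 20.79 J mol⁻¹ K⁻¹ for a monoatomic ideal gas.
ΔS = 0.261 × [20.79 × ln(244/305) − 8.314 × ln(1560/648)] = -3.12 J/K.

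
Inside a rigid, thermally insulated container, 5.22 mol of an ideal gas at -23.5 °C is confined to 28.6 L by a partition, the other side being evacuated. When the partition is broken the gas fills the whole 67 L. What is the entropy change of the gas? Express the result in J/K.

ΔS_gas = 36.9 J/K

For an ideal gas in free expansion Q = 0 and W = 0, so T is unchanged.
Entropy is a state function; using a reversible isothermal path, ΔS_gas = nR ln(V₂/V₁) = 5.22 × 8.314 × ln(67/28.6) = 36.9 J/K.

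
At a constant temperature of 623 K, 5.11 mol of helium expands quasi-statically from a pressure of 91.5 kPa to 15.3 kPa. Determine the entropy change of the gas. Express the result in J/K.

For an isothermal ideal gas ΔS_gas = nR ln(P₁/P₂) = 5.11 × 8.314 × ln(91.5/15.3) = 76 J/K.

ΔS_gas = 76 J/K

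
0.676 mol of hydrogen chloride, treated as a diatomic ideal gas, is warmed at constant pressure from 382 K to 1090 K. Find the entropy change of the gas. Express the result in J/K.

ΔS = 20.6 J/K

At constant pressure, ΔS = nC_p ln(T₂/T₁) with C_p = 7R/2 = 29.1 J mol⁻¹ K⁻¹.
ΔS = 0.676 × 29.1 × ln(1090/382) = 20.6 J/K.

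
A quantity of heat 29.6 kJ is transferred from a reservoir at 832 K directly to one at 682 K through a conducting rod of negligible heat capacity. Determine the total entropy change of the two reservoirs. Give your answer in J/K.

ΔS_hot = −Q/T_H = −29600/832 = -35.58 J/K and ΔS_cold = +Q/T_C = 29600/682 = 43.4 J/K.
ΔS_total = -35.58 + 43.4 = 7.82 J/K, positive as the second law requires.

ΔS_total = 7.82 J/K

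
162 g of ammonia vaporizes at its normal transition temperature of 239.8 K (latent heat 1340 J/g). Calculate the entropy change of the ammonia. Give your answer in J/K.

ΔS = 905 J/K

Heat absorbed by the substance: Q = mL = 162 × 1340 = 217080 J.
At constant T, ΔS = Q_rev/T = 217080 / 239.8 = 905 J/K.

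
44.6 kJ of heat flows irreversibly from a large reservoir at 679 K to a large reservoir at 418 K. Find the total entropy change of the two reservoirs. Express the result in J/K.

ΔS_hot = −Q/T_H = −44600/679 = -65.68 J/K and ΔS_cold = +Q/T_C = 44600/418 = 106.7 J/K.
ΔS_total = -65.68 + 106.7 = 41 J/K, positive as the second law requires.

ΔS_total = 41 J/K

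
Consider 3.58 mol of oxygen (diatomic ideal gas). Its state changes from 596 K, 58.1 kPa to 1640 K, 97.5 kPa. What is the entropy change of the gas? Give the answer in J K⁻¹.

ΔS = 90 J/K

ΔS = nC_p ln(T₂/T₁) − nR ln(P₂/P₁), with C_p = 7R/2 = 29.1 J mol⁻¹ K⁻¹ for a diatomic ideal gas.
ΔS = 3.58 × [29.1 × ln(1640/596) − 8.314 × ln(97.5/58.1)] = 90 J/K.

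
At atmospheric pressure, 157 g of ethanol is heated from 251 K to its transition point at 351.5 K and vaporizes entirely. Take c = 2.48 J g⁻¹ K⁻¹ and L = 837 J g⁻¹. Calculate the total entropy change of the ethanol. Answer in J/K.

Warming step: ΔS₁ = m c ln(T_tr/T_i) = 157 × 2.48 × ln(351.5/251) = 131.1 J/K.
Phase change: ΔS₂ = +mL/T_tr = 157 × 837 / 351.5 = 373.9 J/K.
ΔS_total = (131.1) + (373.9) = 505 J/K.

ΔS = 505 J/K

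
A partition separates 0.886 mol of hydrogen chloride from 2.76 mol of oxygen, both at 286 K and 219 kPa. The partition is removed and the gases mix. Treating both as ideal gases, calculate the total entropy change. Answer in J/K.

ΔS_mix = 16.8 J/K

Mole fractions: x_A = 0.886/3.65 = 0.243, x_B = 0.757.
ΔS_mix = −R(n_A ln x_A + n_B ln x_B) = −8.314 × (0.886 ln 0.243 + 2.76 ln 0.757) = 16.8 J/K.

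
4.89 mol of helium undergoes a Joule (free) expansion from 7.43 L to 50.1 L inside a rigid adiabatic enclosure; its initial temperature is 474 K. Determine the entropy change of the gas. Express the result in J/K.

No heat is exchanged and no work is done, so the ideal-gas temperature stays constant.
Entropy is a state function; using a reversible isothermal path, ΔS_gas = nR ln(V₂/V₁) = 4.89 × 8.314 × ln(50.1/7.43) = 77.6 J/K.

ΔS_gas = 77.6 J/K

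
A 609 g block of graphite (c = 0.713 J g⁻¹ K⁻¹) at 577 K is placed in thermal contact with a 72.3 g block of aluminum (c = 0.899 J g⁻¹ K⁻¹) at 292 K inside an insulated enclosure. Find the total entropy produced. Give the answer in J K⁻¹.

ΔS_total = 11.1 J/K

Energy balance: T_f = (m₁c₁T₁ + m₂c₂T₂)/(m₁c₁ + m₂c₂) = 539.89 K.
ΔS₁ = m₁c₁ ln(T_f/T₁) = 434.217 × ln(539.89/577) = -28.86 J/K.
ΔS₂ = m₂c₂ ln(T_f/T₂) = 64.9977 × ln(539.89/292) = 39.95 J/K.
ΔS_total = -28.86 + 39.95 = 11.1 J/K.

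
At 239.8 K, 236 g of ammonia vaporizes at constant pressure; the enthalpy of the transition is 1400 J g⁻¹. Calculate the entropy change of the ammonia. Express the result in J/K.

ΔS = 1380 J/K

Heat absorbed by the substance: Q = mL = 236 × 1400 = 330400 J.
At constant T, ΔS = Q_rev/T = 330400 / 239.8 = 1380 J/K.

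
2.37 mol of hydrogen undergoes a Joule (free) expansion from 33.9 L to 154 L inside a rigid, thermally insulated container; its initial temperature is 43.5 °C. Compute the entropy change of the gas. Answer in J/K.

ΔS_gas = 29.8 J/K

No heat is exchanged and no work is done, so the ideal-gas temperature stays constant.
Entropy is a state function; using a reversible isothermal path, ΔS_gas = nR ln(V₂/V₁) = 2.37 × 8.314 × ln(154/33.9) = 29.8 J/K.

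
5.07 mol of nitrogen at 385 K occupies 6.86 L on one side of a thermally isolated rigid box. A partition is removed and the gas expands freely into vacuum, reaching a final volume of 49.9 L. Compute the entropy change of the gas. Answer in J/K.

ΔS_gas = 83.6 J/K

For an ideal gas in free expansion Q = 0 and W = 0, so T is unchanged.
Entropy is a state function; using a reversible isothermal path, ΔS_gas = nR ln(V₂/V₁) = 5.07 × 8.314 × ln(49.9/6.86) = 83.6 J/K.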